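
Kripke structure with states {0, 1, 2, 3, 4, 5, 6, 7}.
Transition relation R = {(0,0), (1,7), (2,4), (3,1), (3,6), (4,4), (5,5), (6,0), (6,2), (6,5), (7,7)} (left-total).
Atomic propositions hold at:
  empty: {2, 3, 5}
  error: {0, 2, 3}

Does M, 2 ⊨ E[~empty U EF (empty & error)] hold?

Yes

Sat(~empty) = {0, 1, 4, 6, 7}
Sat(empty & error) = {2, 3}
EF (empty & error): least fixpoint, start Z0 = {2, 3}, add states with some successor in Z. Z1 = {2, 3, 6}; fixed.
Sat(EF (empty & error)) = {2, 3, 6}
E[~empty U EF (empty & error)]: least fixpoint, start Z0 = Sat(EF (empty & error)) = {2, 3, 6}, add states in Sat(~empty) with some successor in Z. Already a fixed point.
Sat(E[~empty U EF (empty & error)]) = {2, 3, 6}
2 ∈ Sat(E[~empty U EF (empty & error)]) = {2, 3, 6}, so the formula holds at 2.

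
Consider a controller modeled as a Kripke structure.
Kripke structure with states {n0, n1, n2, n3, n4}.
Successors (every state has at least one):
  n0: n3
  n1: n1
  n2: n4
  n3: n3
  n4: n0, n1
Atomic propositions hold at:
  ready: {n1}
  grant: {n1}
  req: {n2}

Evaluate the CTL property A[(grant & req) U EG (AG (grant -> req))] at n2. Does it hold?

Sat(grant & req) = ∅
Sat(grant -> req) = {n0, n2, n3, n4}
AG (grant -> req): greatest fixpoint, start Z0 = {n0, n2, n3, n4}, keep only states in Sat with every successor in Z. Z1 = {n0, n2, n3}; Z2 = {n0, n3}; fixed.
Sat(AG (grant -> req)) = {n0, n3}
EG (AG (grant -> req)): greatest fixpoint, start Z0 = {n0, n3}, keep only states in Sat with some successor in Z. Already a fixed point.
Sat(EG (AG (grant -> req))) = {n0, n3}
A[(grant & req) U EG (AG (grant -> req))]: least fixpoint, start Z0 = Sat(EG (AG (grant -> req))) = {n0, n3}, add states in Sat(grant & req) with every successor in Z. Already a fixed point.
Sat(A[(grant & req) U EG (AG (grant -> req))]) = {n0, n3}
n2 ∉ Sat(A[(grant & req) U EG (AG (grant -> req))]) = {n0, n3}, so the formula does not hold at n2.

No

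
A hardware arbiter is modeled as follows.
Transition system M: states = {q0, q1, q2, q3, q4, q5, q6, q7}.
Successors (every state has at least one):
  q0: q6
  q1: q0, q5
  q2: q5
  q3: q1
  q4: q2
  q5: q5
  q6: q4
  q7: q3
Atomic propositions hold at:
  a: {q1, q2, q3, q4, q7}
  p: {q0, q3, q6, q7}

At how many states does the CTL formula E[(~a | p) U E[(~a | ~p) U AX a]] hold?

Sat(~a) = {q0, q5, q6}
Sat(~a | p) = {q0, q3, q5, q6, q7}
Sat(~p) = {q1, q2, q4, q5}
Sat(~a | ~p) = {q0, q1, q2, q4, q5, q6}
Sat(AX a) = {s : every successor in {q1, q2, q3, q4, q7}} = {q3, q4, q6, q7}
E[(~a | ~p) U AX a]: least fixpoint, start Z0 = Sat(AX a) = {q3, q4, q6, q7}, add states in Sat(~a | ~p) with some successor in Z. Z1 = {q0, q3, q4, q6, q7}; Z2 = {q0, q1, q3, q4, q6, q7}; fixed.
Sat(E[(~a | ~p) U AX a]) = {q0, q1, q3, q4, q6, q7}
E[(~a | p) U E[(~a | ~p) U AX a]]: least fixpoint, start Z0 = Sat(E[(~a | ~p) U AX a]) = {q0, q1, q3, q4, q6, q7}, add states in Sat(~a | p) with some successor in Z. Already a fixed point.
Sat(E[(~a | p) U E[(~a | ~p) U AX a]]) = {q0, q1, q3, q4, q6, q7}
|Sat(E[(~a | p) U E[(~a | ~p) U AX a]])| = |{q0, q1, q3, q4, q6, q7}| = 6.

6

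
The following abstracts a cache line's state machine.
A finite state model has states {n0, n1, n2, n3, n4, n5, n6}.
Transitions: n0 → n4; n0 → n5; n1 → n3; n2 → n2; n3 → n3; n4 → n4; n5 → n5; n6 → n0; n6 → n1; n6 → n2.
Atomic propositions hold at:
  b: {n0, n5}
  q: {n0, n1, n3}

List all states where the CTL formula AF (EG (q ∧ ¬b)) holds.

{n1, n3}

Sat(¬b) = {n1, n2, n3, n4, n6}
Sat(q ∧ ¬b) = {n1, n3}
EG (q ∧ ¬b): greatest fixpoint, start Z0 = {n1, n3}, keep only states in Sat with some successor in Z. Already a fixed point.
Sat(EG (q ∧ ¬b)) = {n1, n3}
AF (EG (q ∧ ¬b)): least fixpoint, start Z0 = {n1, n3}, add states with every successor in Z. Already a fixed point.
Sat(AF (EG (q ∧ ¬b))) = {n1, n3}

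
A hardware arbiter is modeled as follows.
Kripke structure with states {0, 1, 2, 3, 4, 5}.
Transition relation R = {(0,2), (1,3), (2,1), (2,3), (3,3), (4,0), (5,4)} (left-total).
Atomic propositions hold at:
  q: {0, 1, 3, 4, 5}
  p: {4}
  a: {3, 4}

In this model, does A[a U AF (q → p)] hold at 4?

Yes

Sat(q → p) = {2, 4}
AF (q → p): least fixpoint, start Z0 = {2, 4}, add states with every successor in Z. Z1 = {0, 2, 4, 5}; fixed.
Sat(AF (q → p)) = {0, 2, 4, 5}
A[a U AF (q → p)]: least fixpoint, start Z0 = Sat(AF (q → p)) = {0, 2, 4, 5}, add states in Sat(a) with every successor in Z. Already a fixed point.
Sat(A[a U AF (q → p)]) = {0, 2, 4, 5}
4 ∈ Sat(A[a U AF (q → p)]) = {0, 2, 4, 5}, so the formula holds at 4.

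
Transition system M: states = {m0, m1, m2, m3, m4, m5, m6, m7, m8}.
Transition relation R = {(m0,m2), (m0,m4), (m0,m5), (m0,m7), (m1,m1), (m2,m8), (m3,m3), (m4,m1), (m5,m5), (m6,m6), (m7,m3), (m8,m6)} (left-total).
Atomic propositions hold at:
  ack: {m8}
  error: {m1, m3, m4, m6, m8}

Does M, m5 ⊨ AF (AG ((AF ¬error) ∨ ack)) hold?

Sat(¬error) = {m0, m2, m5, m7}
AF ¬error: least fixpoint, start Z0 = {m0, m2, m5, m7}, add states with every successor in Z. Already a fixed point.
Sat(AF ¬error) = {m0, m2, m5, m7}
Sat((AF ¬error) ∨ ack) = {m0, m2, m5, m7, m8}
AG ((AF ¬error) ∨ ack): greatest fixpoint, start Z0 = {m0, m2, m5, m7, m8}, keep only states in Sat with every successor in Z. Z1 = {m2, m5}; Z2 = {m5}; fixed.
Sat(AG ((AF ¬error) ∨ ack)) = {m5}
AF (AG ((AF ¬error) ∨ ack)): least fixpoint, start Z0 = {m5}, add states with every successor in Z. Already a fixed point.
Sat(AF (AG ((AF ¬error) ∨ ack))) = {m5}
m5 ∈ Sat(AF (AG ((AF ¬error) ∨ ack))) = {m5}, so the formula holds at m5.

Yes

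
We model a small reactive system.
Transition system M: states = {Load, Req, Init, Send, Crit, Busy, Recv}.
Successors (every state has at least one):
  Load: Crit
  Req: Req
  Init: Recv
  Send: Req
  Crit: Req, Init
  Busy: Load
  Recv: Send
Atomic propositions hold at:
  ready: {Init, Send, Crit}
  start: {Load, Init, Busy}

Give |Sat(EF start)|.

EF start: least fixpoint, start Z0 = {Load, Init, Busy}, add states with some successor in Z. Z1 = {Load, Init, Crit, Busy}; fixed.
Sat(EF start) = {Load, Init, Crit, Busy}
|Sat(EF start)| = |{Load, Init, Crit, Busy}| = 4.

4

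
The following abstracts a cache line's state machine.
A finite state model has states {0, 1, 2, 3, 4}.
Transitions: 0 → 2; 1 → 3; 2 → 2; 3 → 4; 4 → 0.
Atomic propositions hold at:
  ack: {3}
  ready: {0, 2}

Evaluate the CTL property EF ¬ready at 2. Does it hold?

Sat(¬ready) = {1, 3, 4}
EF ¬ready: least fixpoint, start Z0 = {1, 3, 4}, add states with some successor in Z. Already a fixed point.
Sat(EF ¬ready) = {1, 3, 4}
2 ∉ Sat(EF ¬ready) = {1, 3, 4}, so the formula does not hold at 2.

No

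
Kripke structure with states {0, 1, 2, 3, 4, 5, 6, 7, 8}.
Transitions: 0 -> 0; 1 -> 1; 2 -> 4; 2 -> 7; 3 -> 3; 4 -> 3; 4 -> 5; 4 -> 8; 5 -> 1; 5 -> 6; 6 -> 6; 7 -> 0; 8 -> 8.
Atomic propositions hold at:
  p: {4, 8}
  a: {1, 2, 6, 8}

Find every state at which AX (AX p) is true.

Sat(AX p) = {s : every successor in {4, 8}} = {8}
Sat(AX (AX p)) = {s : every successor in {8}} = {8}

{8}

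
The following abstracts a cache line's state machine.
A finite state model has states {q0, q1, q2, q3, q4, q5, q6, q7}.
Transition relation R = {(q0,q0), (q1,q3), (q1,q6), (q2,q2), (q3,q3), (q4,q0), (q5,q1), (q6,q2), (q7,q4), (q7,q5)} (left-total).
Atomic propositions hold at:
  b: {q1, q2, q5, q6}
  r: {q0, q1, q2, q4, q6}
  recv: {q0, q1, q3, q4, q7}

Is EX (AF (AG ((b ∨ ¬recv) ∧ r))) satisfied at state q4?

Sat(¬recv) = {q2, q5, q6}
Sat(b ∨ ¬recv) = {q1, q2, q5, q6}
Sat((b ∨ ¬recv) ∧ r) = {q1, q2, q6}
AG ((b ∨ ¬recv) ∧ r): greatest fixpoint, start Z0 = {q1, q2, q6}, keep only states in Sat with every successor in Z. Z1 = {q2, q6}; fixed.
Sat(AG ((b ∨ ¬recv) ∧ r)) = {q2, q6}
AF (AG ((b ∨ ¬recv) ∧ r)): least fixpoint, start Z0 = {q2, q6}, add states with every successor in Z. Already a fixed point.
Sat(AF (AG ((b ∨ ¬recv) ∧ r))) = {q2, q6}
Sat(EX (AF (AG ((b ∨ ¬recv) ∧ r)))) = {s : some successor in {q2, q6}} = {q1, q2, q6}
q4 ∉ Sat(EX (AF (AG ((b ∨ ¬recv) ∧ r)))) = {q1, q2, q6}, so the formula does not hold at q4.

No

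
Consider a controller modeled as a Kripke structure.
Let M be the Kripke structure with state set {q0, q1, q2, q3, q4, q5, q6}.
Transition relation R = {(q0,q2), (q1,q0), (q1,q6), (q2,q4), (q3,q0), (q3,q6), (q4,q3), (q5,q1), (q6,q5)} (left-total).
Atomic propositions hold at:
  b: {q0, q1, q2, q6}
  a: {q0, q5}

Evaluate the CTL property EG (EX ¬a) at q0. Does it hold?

Yes

Sat(¬a) = {q1, q2, q3, q4, q6}
Sat(EX ¬a) = {s : some successor in {q1, q2, q3, q4, q6}} = {q0, q1, q2, q3, q4, q5}
EG (EX ¬a): greatest fixpoint, start Z0 = {q0, q1, q2, q3, q4, q5}, keep only states in Sat with some successor in Z. Already a fixed point.
Sat(EG (EX ¬a)) = {q0, q1, q2, q3, q4, q5}
q0 ∈ Sat(EG (EX ¬a)) = {q0, q1, q2, q3, q4, q5}, so the formula holds at q0.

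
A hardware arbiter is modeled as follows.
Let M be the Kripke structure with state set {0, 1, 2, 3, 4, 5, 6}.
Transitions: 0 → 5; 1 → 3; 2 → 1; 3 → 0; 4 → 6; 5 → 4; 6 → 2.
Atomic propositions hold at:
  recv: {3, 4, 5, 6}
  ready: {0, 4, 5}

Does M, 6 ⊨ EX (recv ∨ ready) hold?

No

Sat(recv ∨ ready) = {0, 3, 4, 5, 6}
Sat(EX (recv ∨ ready)) = {s : some successor in {0, 3, 4, 5, 6}} = {0, 1, 3, 4, 5}
6 ∉ Sat(EX (recv ∨ ready)) = {0, 1, 3, 4, 5}, so the formula does not hold at 6.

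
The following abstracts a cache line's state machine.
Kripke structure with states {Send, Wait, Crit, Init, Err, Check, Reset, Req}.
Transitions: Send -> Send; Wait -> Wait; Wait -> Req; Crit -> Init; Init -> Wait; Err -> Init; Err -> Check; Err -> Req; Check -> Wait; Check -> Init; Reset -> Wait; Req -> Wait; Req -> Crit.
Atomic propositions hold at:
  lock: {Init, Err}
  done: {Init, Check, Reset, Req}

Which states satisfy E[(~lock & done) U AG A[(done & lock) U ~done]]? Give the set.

Sat(~lock) = {Send, Wait, Crit, Check, Reset, Req}
Sat(~lock & done) = {Check, Reset, Req}
Sat(done & lock) = {Init}
Sat(~done) = {Send, Wait, Crit, Err}
A[(done & lock) U ~done]: least fixpoint, start Z0 = Sat(~done) = {Send, Wait, Crit, Err}, add states in Sat(done & lock) with every successor in Z. Z1 = {Send, Wait, Crit, Init, Err}; fixed.
Sat(A[(done & lock) U ~done]) = {Send, Wait, Crit, Init, Err}
AG A[(done & lock) U ~done]: greatest fixpoint, start Z0 = {Send, Wait, Crit, Init, Err}, keep only states in Sat with every successor in Z. Z1 = {Send, Crit, Init}; Z2 = {Send, Crit}; Z3 = {Send}; fixed.
Sat(AG A[(done & lock) U ~done]) = {Send}
E[(~lock & done) U AG A[(done & lock) U ~done]]: least fixpoint, start Z0 = Sat(AG A[(done & lock) U ~done]) = {Send}, add states in Sat(~lock & done) with some successor in Z. Already a fixed point.
Sat(E[(~lock & done) U AG A[(done & lock) U ~done]]) = {Send}

{Send}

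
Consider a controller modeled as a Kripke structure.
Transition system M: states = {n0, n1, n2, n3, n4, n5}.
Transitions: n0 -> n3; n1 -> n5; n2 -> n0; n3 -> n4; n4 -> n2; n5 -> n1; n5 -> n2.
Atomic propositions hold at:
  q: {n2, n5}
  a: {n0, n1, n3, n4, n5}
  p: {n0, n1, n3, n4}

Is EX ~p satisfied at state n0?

No

Sat(~p) = {n2, n5}
Sat(EX ~p) = {s : some successor in {n2, n5}} = {n1, n4, n5}
n0 ∉ Sat(EX ~p) = {n1, n4, n5}, so the formula does not hold at n0.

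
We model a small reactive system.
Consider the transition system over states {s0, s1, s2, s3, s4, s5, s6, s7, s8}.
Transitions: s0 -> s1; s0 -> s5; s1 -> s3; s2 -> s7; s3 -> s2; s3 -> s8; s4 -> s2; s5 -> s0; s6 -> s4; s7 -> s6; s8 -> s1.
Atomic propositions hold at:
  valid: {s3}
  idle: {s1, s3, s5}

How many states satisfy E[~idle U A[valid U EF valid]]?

Sat(~idle) = {s0, s2, s4, s6, s7, s8}
EF valid: least fixpoint, start Z0 = {s3}, add states with some successor in Z. Z1 = {s1, s3}; Z2 = {s0, s1, s3, s8}; Z3 = {s0, s1, s3, s5, s8}; fixed.
Sat(EF valid) = {s0, s1, s3, s5, s8}
A[valid U EF valid]: least fixpoint, start Z0 = Sat(EF valid) = {s0, s1, s3, s5, s8}, add states in Sat(valid) with every successor in Z. Already a fixed point.
Sat(A[valid U EF valid]) = {s0, s1, s3, s5, s8}
E[~idle U A[valid U EF valid]]: least fixpoint, start Z0 = Sat(A[valid U EF valid]) = {s0, s1, s3, s5, s8}, add states in Sat(~idle) with some successor in Z. Already a fixed point.
Sat(E[~idle U A[valid U EF valid]]) = {s0, s1, s3, s5, s8}
|Sat(E[~idle U A[valid U EF valid]])| = |{s0, s1, s3, s5, s8}| = 5.

5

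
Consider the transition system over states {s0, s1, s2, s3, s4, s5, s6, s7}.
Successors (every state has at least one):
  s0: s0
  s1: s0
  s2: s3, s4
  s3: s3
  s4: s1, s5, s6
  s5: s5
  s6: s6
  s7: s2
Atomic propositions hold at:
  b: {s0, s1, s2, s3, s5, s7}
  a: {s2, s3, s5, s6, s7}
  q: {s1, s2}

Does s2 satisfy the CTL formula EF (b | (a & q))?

Sat(a & q) = {s2}
Sat(b | (a & q)) = {s0, s1, s2, s3, s5, s7}
EF (b | (a & q)): least fixpoint, start Z0 = {s0, s1, s2, s3, s5, s7}, add states with some successor in Z. Z1 = {s0, s1, s2, s3, s4, s5, s7}; fixed.
Sat(EF (b | (a & q))) = {s0, s1, s2, s3, s4, s5, s7}
s2 ∈ Sat(EF (b | (a & q))) = {s0, s1, s2, s3, s4, s5, s7}, so the formula holds at s2.

Yes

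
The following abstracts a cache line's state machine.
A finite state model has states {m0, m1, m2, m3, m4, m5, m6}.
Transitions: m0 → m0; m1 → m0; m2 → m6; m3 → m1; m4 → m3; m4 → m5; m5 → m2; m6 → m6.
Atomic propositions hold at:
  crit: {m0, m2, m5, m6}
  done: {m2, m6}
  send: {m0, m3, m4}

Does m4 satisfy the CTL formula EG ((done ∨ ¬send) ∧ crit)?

No

Sat(¬send) = {m1, m2, m5, m6}
Sat(done ∨ ¬send) = {m1, m2, m5, m6}
Sat((done ∨ ¬send) ∧ crit) = {m2, m5, m6}
EG ((done ∨ ¬send) ∧ crit): greatest fixpoint, start Z0 = {m2, m5, m6}, keep only states in Sat with some successor in Z. Already a fixed point.
Sat(EG ((done ∨ ¬send) ∧ crit)) = {m2, m5, m6}
m4 ∉ Sat(EG ((done ∨ ¬send) ∧ crit)) = {m2, m5, m6}, so the formula does not hold at m4.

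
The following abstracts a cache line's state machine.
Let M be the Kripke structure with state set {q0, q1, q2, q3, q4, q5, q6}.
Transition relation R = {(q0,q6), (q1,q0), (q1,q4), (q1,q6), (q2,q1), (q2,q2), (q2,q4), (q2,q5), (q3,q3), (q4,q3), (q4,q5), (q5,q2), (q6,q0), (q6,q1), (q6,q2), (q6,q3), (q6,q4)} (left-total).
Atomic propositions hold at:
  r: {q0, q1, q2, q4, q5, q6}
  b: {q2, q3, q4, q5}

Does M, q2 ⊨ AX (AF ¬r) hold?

No

Sat(¬r) = {q3}
AF ¬r: least fixpoint, start Z0 = {q3}, add states with every successor in Z. Already a fixed point.
Sat(AF ¬r) = {q3}
Sat(AX (AF ¬r)) = {s : every successor in {q3}} = {q3}
q2 ∉ Sat(AX (AF ¬r)) = {q3}, so the formula does not hold at q2.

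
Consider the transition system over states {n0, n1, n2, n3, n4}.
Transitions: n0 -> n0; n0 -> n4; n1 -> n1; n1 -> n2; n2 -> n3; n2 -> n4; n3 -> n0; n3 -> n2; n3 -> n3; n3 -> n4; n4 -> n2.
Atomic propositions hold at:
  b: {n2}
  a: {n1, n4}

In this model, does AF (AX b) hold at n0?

No

Sat(AX b) = {s : every successor in {n2}} = {n4}
AF (AX b): least fixpoint, start Z0 = {n4}, add states with every successor in Z. Already a fixed point.
Sat(AF (AX b)) = {n4}
n0 ∉ Sat(AF (AX b)) = {n4}, so the formula does not hold at n0.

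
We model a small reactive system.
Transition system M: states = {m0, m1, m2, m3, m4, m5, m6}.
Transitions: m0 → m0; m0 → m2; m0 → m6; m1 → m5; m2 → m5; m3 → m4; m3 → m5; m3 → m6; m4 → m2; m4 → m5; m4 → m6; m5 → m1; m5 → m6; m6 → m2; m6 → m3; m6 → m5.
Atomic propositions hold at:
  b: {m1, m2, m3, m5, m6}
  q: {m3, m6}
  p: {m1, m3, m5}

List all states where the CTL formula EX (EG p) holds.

{m1, m2, m3, m4, m5, m6}

EG p: greatest fixpoint, start Z0 = {m1, m3, m5}, keep only states in Sat with some successor in Z. Already a fixed point.
Sat(EG p) = {m1, m3, m5}
Sat(EX (EG p)) = {s : some successor in {m1, m3, m5}} = {m1, m2, m3, m4, m5, m6}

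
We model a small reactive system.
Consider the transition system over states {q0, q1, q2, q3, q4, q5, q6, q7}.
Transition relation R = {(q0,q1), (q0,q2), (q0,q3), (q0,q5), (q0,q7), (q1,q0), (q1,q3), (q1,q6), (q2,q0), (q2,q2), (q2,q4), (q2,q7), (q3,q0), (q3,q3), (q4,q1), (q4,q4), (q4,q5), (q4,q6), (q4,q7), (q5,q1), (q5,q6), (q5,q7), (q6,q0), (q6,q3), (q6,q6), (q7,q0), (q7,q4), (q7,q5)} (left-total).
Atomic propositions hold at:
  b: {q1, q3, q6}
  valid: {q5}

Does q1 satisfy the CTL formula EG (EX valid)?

Sat(EX valid) = {s : some successor in {q5}} = {q0, q4, q7}
EG (EX valid): greatest fixpoint, start Z0 = {q0, q4, q7}, keep only states in Sat with some successor in Z. Already a fixed point.
Sat(EG (EX valid)) = {q0, q4, q7}
q1 ∉ Sat(EG (EX valid)) = {q0, q4, q7}, so the formula does not hold at q1.

No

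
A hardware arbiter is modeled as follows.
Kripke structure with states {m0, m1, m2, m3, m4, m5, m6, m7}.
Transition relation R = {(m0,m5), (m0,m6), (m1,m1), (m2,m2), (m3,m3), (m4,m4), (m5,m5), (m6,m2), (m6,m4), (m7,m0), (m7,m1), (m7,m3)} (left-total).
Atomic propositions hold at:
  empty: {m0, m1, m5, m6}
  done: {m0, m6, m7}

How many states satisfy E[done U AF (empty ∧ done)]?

Sat(empty ∧ done) = {m0, m6}
AF (empty ∧ done): least fixpoint, start Z0 = {m0, m6}, add states with every successor in Z. Already a fixed point.
Sat(AF (empty ∧ done)) = {m0, m6}
E[done U AF (empty ∧ done)]: least fixpoint, start Z0 = Sat(AF (empty ∧ done)) = {m0, m6}, add states in Sat(done) with some successor in Z. Z1 = {m0, m6, m7}; fixed.
Sat(E[done U AF (empty ∧ done)]) = {m0, m6, m7}
|Sat(E[done U AF (empty ∧ done)])| = |{m0, m6, m7}| = 3.

3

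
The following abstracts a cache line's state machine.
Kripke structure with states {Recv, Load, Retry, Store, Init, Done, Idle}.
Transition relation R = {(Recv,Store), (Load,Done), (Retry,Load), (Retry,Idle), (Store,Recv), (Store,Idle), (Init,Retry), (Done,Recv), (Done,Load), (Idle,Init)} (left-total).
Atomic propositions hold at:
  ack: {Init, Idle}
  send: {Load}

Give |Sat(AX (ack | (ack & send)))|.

Sat(ack & send) = ∅
Sat(ack | (ack & send)) = {Init, Idle}
Sat(AX (ack | (ack & send))) = {s : every successor in {Init, Idle}} = {Idle}
|Sat(AX (ack | (ack & send)))| = |{Idle}| = 1.

1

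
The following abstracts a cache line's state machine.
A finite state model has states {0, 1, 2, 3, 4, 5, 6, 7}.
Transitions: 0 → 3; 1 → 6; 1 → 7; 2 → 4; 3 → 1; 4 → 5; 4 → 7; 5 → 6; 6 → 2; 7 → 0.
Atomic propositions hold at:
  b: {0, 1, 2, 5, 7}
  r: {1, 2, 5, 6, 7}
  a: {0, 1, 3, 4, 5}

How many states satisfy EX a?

Sat(EX a) = {s : some successor in {0, 1, 3, 4, 5}} = {0, 2, 3, 4, 7}
|Sat(EX a)| = |{0, 2, 3, 4, 7}| = 5.

5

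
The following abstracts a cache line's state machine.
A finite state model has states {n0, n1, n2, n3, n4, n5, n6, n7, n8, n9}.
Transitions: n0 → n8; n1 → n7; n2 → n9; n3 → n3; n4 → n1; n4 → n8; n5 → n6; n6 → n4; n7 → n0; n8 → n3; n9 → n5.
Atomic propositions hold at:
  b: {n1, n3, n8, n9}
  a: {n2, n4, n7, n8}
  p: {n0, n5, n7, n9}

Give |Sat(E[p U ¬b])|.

7

Sat(¬b) = {n0, n2, n4, n5, n6, n7}
E[p U ¬b]: least fixpoint, start Z0 = Sat(¬b) = {n0, n2, n4, n5, n6, n7}, add states in Sat(p) with some successor in Z. Z1 = {n0, n2, n4, n5, n6, n7, n9}; fixed.
Sat(E[p U ¬b]) = {n0, n2, n4, n5, n6, n7, n9}
|Sat(E[p U ¬b])| = |{n0, n2, n4, n5, n6, n7, n9}| = 7.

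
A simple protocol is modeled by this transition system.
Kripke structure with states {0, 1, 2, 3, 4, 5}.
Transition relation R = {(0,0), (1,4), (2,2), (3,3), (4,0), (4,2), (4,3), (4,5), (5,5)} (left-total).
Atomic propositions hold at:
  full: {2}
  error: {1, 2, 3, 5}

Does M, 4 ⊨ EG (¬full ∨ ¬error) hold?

Sat(¬full) = {0, 1, 3, 4, 5}
Sat(¬error) = {0, 4}
Sat(¬full ∨ ¬error) = {0, 1, 3, 4, 5}
EG (¬full ∨ ¬error): greatest fixpoint, start Z0 = {0, 1, 3, 4, 5}, keep only states in Sat with some successor in Z. Already a fixed point.
Sat(EG (¬full ∨ ¬error)) = {0, 1, 3, 4, 5}
4 ∈ Sat(EG (¬full ∨ ¬error)) = {0, 1, 3, 4, 5}, so the formula holds at 4.

Yes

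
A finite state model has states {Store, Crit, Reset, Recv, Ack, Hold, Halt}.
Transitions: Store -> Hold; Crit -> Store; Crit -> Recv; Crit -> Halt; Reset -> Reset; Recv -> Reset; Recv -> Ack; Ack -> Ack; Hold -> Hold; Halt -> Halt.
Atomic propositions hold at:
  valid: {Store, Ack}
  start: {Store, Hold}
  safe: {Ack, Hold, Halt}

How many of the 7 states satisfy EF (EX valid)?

Sat(EX valid) = {s : some successor in {Store, Ack}} = {Crit, Recv, Ack}
EF (EX valid): least fixpoint, start Z0 = {Crit, Recv, Ack}, add states with some successor in Z. Already a fixed point.
Sat(EF (EX valid)) = {Crit, Recv, Ack}
|Sat(EF (EX valid))| = |{Crit, Recv, Ack}| = 3.

3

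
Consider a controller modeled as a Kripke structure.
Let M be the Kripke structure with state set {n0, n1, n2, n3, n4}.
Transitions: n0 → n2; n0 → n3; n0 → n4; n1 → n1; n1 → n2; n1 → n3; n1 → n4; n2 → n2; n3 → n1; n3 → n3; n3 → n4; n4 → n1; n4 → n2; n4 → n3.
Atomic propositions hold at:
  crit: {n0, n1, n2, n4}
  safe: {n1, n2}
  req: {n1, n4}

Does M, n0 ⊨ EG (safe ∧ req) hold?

Sat(safe ∧ req) = {n1}
EG (safe ∧ req): greatest fixpoint, start Z0 = {n1}, keep only states in Sat with some successor in Z. Already a fixed point.
Sat(EG (safe ∧ req)) = {n1}
n0 ∉ Sat(EG (safe ∧ req)) = {n1}, so the formula does not hold at n0.

No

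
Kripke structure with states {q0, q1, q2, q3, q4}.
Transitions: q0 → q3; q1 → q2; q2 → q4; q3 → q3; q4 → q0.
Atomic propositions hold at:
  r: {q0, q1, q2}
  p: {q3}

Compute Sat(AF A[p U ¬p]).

{q0, q1, q2, q4}

Sat(¬p) = {q0, q1, q2, q4}
A[p U ¬p]: least fixpoint, start Z0 = Sat(¬p) = {q0, q1, q2, q4}, add states in Sat(p) with every successor in Z. Already a fixed point.
Sat(A[p U ¬p]) = {q0, q1, q2, q4}
AF A[p U ¬p]: least fixpoint, start Z0 = {q0, q1, q2, q4}, add states with every successor in Z. Already a fixed point.
Sat(AF A[p U ¬p]) = {q0, q1, q2, q4}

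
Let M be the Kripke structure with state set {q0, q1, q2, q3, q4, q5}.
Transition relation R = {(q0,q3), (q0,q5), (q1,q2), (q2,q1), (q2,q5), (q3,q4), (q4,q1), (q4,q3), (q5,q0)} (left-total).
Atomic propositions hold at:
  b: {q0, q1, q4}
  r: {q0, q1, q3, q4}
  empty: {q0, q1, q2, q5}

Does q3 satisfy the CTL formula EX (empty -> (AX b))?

Yes

Sat(AX b) = {s : every successor in {q0, q1, q4}} = {q3, q5}
Sat(empty -> (AX b)) = {q3, q4, q5}
Sat(EX (empty -> (AX b))) = {s : some successor in {q3, q4, q5}} = {q0, q2, q3, q4}
q3 ∈ Sat(EX (empty -> (AX b))) = {q0, q2, q3, q4}, so the formula holds at q3.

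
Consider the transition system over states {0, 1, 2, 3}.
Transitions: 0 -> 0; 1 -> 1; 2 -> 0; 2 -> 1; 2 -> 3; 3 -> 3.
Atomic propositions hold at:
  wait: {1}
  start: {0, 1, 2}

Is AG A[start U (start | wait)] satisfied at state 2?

No

Sat(start | wait) = {0, 1, 2}
A[start U (start | wait)]: least fixpoint, start Z0 = Sat((start | wait)) = {0, 1, 2}, add states in Sat(start) with every successor in Z. Already a fixed point.
Sat(A[start U (start | wait)]) = {0, 1, 2}
AG A[start U (start | wait)]: greatest fixpoint, start Z0 = {0, 1, 2}, keep only states in Sat with every successor in Z. Z1 = {0, 1}; fixed.
Sat(AG A[start U (start | wait)]) = {0, 1}
2 ∉ Sat(AG A[start U (start | wait)]) = {0, 1}, so the formula does not hold at 2.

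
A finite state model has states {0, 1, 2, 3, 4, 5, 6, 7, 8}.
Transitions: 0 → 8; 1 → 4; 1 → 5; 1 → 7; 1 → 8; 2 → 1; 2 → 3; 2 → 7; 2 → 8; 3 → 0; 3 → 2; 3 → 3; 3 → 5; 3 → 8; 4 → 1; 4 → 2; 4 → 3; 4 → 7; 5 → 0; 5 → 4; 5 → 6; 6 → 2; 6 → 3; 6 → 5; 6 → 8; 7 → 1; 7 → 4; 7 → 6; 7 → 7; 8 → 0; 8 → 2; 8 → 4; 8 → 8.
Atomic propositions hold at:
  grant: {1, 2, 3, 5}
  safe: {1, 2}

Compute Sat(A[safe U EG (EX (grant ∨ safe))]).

{1, 2, 3, 4, 6, 7, 8}

Sat(grant ∨ safe) = {1, 2, 3, 5}
Sat(EX (grant ∨ safe)) = {s : some successor in {1, 2, 3, 5}} = {1, 2, 3, 4, 6, 7, 8}
EG (EX (grant ∨ safe)): greatest fixpoint, start Z0 = {1, 2, 3, 4, 6, 7, 8}, keep only states in Sat with some successor in Z. Already a fixed point.
Sat(EG (EX (grant ∨ safe))) = {1, 2, 3, 4, 6, 7, 8}
A[safe U EG (EX (grant ∨ safe))]: least fixpoint, start Z0 = Sat(EG (EX (grant ∨ safe))) = {1, 2, 3, 4, 6, 7, 8}, add states in Sat(safe) with every successor in Z. Already a fixed point.
Sat(A[safe U EG (EX (grant ∨ safe))]) = {1, 2, 3, 4, 6, 7, 8}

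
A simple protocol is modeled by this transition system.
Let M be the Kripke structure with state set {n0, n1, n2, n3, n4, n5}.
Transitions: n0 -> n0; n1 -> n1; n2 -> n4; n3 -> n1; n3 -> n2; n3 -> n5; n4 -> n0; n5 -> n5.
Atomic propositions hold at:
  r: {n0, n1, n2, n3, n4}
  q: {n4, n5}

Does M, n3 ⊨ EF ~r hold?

Sat(~r) = {n5}
EF ~r: least fixpoint, start Z0 = {n5}, add states with some successor in Z. Z1 = {n3, n5}; fixed.
Sat(EF ~r) = {n3, n5}
n3 ∈ Sat(EF ~r) = {n3, n5}, so the formula holds at n3.

Yes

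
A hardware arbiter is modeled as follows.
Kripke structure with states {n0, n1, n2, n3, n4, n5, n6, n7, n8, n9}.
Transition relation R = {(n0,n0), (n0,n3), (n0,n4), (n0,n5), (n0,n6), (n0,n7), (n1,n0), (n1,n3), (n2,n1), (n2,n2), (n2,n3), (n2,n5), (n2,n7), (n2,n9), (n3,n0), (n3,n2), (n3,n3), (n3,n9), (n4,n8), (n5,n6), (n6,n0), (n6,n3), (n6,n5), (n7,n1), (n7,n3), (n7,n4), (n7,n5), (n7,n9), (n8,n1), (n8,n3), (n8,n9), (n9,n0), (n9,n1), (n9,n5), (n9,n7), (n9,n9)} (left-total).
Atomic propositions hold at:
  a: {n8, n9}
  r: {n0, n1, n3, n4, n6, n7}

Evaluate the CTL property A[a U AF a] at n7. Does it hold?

No

AF a: least fixpoint, start Z0 = {n8, n9}, add states with every successor in Z. Z1 = {n4, n8, n9}; fixed.
Sat(AF a) = {n4, n8, n9}
A[a U AF a]: least fixpoint, start Z0 = Sat(AF a) = {n4, n8, n9}, add states in Sat(a) with every successor in Z. Already a fixed point.
Sat(A[a U AF a]) = {n4, n8, n9}
n7 ∉ Sat(A[a U AF a]) = {n4, n8, n9}, so the formula does not hold at n7.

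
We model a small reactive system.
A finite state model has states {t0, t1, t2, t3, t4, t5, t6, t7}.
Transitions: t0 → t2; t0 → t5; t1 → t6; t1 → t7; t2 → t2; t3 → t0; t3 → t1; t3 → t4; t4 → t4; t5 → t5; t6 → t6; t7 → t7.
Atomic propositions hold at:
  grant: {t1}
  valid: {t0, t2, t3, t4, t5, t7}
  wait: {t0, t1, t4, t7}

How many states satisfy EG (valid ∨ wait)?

Sat(valid ∨ wait) = {t0, t1, t2, t3, t4, t5, t7}
EG (valid ∨ wait): greatest fixpoint, start Z0 = {t0, t1, t2, t3, t4, t5, t7}, keep only states in Sat with some successor in Z. Already a fixed point.
Sat(EG (valid ∨ wait)) = {t0, t1, t2, t3, t4, t5, t7}
|Sat(EG (valid ∨ wait))| = |{t0, t1, t2, t3, t4, t5, t7}| = 7.

7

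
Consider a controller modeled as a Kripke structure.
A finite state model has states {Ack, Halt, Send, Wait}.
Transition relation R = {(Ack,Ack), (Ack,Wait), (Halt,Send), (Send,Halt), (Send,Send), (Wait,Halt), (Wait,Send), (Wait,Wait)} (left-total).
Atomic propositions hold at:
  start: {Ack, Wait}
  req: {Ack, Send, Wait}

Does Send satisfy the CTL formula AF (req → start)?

No

Sat(req → start) = {Ack, Halt, Wait}
AF (req → start): least fixpoint, start Z0 = {Ack, Halt, Wait}, add states with every successor in Z. Already a fixed point.
Sat(AF (req → start)) = {Ack, Halt, Wait}
Send ∉ Sat(AF (req → start)) = {Ack, Halt, Wait}, so the formula does not hold at Send.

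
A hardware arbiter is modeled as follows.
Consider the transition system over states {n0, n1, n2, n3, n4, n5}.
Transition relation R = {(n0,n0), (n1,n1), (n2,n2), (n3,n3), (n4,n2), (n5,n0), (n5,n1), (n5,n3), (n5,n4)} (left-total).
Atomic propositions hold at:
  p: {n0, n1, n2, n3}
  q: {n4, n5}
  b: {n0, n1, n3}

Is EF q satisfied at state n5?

EF q: least fixpoint, start Z0 = {n4, n5}, add states with some successor in Z. Already a fixed point.
Sat(EF q) = {n4, n5}
n5 ∈ Sat(EF q) = {n4, n5}, so the formula holds at n5.

Yes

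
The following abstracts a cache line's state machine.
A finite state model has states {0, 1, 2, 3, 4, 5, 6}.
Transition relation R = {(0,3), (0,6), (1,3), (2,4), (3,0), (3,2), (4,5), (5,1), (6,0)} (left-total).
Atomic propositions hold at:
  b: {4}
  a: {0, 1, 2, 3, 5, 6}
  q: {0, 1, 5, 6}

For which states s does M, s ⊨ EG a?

{0, 1, 3, 5, 6}

EG a: greatest fixpoint, start Z0 = {0, 1, 2, 3, 5, 6}, keep only states in Sat with some successor in Z. Z1 = {0, 1, 3, 5, 6}; fixed.
Sat(EG a) = {0, 1, 3, 5, 6}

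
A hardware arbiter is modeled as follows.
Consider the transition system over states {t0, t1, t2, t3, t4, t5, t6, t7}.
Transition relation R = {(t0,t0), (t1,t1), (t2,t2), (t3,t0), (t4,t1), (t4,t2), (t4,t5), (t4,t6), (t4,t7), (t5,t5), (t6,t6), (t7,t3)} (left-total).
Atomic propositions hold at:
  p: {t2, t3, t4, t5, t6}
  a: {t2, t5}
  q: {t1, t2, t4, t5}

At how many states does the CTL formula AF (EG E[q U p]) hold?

E[q U p]: least fixpoint, start Z0 = Sat(p) = {t2, t3, t4, t5, t6}, add states in Sat(q) with some successor in Z. Already a fixed point.
Sat(E[q U p]) = {t2, t3, t4, t5, t6}
EG E[q U p]: greatest fixpoint, start Z0 = {t2, t3, t4, t5, t6}, keep only states in Sat with some successor in Z. Z1 = {t2, t4, t5, t6}; fixed.
Sat(EG E[q U p]) = {t2, t4, t5, t6}
AF (EG E[q U p]): least fixpoint, start Z0 = {t2, t4, t5, t6}, add states with every successor in Z. Already a fixed point.
Sat(AF (EG E[q U p])) = {t2, t4, t5, t6}
|Sat(AF (EG E[q U p]))| = |{t2, t4, t5, t6}| = 4.

4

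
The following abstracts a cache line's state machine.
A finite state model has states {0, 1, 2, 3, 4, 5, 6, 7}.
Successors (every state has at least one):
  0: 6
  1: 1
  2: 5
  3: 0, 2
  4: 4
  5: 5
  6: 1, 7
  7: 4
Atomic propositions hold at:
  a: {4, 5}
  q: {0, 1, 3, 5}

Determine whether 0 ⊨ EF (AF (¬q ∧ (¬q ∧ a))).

Yes

Sat(¬q) = {2, 4, 6, 7}
Sat(¬q ∧ a) = {4}
Sat(¬q ∧ (¬q ∧ a)) = {4}
AF (¬q ∧ (¬q ∧ a)): least fixpoint, start Z0 = {4}, add states with every successor in Z. Z1 = {4, 7}; fixed.
Sat(AF (¬q ∧ (¬q ∧ a))) = {4, 7}
EF (AF (¬q ∧ (¬q ∧ a))): least fixpoint, start Z0 = {4, 7}, add states with some successor in Z. Z1 = {4, 6, 7}; Z2 = {0, 4, 6, 7}; Z3 = {0, 3, 4, 6, 7}; fixed.
Sat(EF (AF (¬q ∧ (¬q ∧ a)))) = {0, 3, 4, 6, 7}
0 ∈ Sat(EF (AF (¬q ∧ (¬q ∧ a)))) = {0, 3, 4, 6, 7}, so the formula holds at 0.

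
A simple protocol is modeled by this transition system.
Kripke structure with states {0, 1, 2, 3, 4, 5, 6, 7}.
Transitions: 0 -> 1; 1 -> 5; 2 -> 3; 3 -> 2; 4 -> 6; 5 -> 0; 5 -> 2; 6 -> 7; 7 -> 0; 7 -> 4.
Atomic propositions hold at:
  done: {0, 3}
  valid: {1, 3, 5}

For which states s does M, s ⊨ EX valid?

Sat(EX valid) = {s : some successor in {1, 3, 5}} = {0, 1, 2}

{0, 1, 2}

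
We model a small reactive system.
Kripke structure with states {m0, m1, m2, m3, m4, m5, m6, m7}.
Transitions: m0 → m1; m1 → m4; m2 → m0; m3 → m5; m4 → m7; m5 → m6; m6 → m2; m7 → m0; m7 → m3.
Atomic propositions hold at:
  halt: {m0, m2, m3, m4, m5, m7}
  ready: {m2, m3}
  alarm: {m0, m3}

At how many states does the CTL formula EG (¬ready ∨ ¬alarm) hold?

7

Sat(¬ready) = {m0, m1, m4, m5, m6, m7}
Sat(¬alarm) = {m1, m2, m4, m5, m6, m7}
Sat(¬ready ∨ ¬alarm) = {m0, m1, m2, m4, m5, m6, m7}
EG (¬ready ∨ ¬alarm): greatest fixpoint, start Z0 = {m0, m1, m2, m4, m5, m6, m7}, keep only states in Sat with some successor in Z. Already a fixed point.
Sat(EG (¬ready ∨ ¬alarm)) = {m0, m1, m2, m4, m5, m6, m7}
|Sat(EG (¬ready ∨ ¬alarm))| = |{m0, m1, m2, m4, m5, m6, m7}| = 7.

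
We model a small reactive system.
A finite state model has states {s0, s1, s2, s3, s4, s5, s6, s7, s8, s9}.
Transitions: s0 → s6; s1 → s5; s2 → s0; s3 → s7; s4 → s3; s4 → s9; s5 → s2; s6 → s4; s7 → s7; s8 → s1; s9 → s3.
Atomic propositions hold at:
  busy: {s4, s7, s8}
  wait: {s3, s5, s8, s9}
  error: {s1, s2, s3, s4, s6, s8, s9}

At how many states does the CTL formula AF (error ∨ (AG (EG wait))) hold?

EG wait: greatest fixpoint, start Z0 = {s3, s5, s8, s9}, keep only states in Sat with some successor in Z. Z1 = {s9}; Z2 = ∅; fixed.
Sat(EG wait) = ∅
AG (EG wait): greatest fixpoint, start Z0 = ∅, keep only states in Sat with every successor in Z. Already a fixed point.
Sat(AG (EG wait)) = ∅
Sat(error ∨ (AG (EG wait))) = {s1, s2, s3, s4, s6, s8, s9}
AF (error ∨ (AG (EG wait))): least fixpoint, start Z0 = {s1, s2, s3, s4, s6, s8, s9}, add states with every successor in Z. Z1 = {s0, s1, s2, s3, s4, s5, s6, s8, s9}; fixed.
Sat(AF (error ∨ (AG (EG wait)))) = {s0, s1, s2, s3, s4, s5, s6, s8, s9}
|Sat(AF (error ∨ (AG (EG wait))))| = |{s0, s1, s2, s3, s4, s5, s6, s8, s9}| = 9.

9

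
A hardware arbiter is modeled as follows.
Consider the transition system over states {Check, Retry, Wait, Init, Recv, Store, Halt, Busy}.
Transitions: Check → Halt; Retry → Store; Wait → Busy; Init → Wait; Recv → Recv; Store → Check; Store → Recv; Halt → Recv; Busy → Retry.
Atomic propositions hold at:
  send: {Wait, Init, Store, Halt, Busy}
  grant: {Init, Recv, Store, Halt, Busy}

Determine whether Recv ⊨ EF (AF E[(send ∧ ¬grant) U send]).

Sat(¬grant) = {Check, Retry, Wait}
Sat(send ∧ ¬grant) = {Wait}
E[(send ∧ ¬grant) U send]: least fixpoint, start Z0 = Sat(send) = {Wait, Init, Store, Halt, Busy}, add states in Sat(send ∧ ¬grant) with some successor in Z. Already a fixed point.
Sat(E[(send ∧ ¬grant) U send]) = {Wait, Init, Store, Halt, Busy}
AF E[(send ∧ ¬grant) U send]: least fixpoint, start Z0 = {Wait, Init, Store, Halt, Busy}, add states with every successor in Z. Z1 = {Check, Retry, Wait, Init, Store, Halt, Busy}; fixed.
Sat(AF E[(send ∧ ¬grant) U send]) = {Check, Retry, Wait, Init, Store, Halt, Busy}
EF (AF E[(send ∧ ¬grant) U send]): least fixpoint, start Z0 = {Check, Retry, Wait, Init, Store, Halt, Busy}, add states with some successor in Z. Already a fixed point.
Sat(EF (AF E[(send ∧ ¬grant) U send])) = {Check, Retry, Wait, Init, Store, Halt, Busy}
Recv ∉ Sat(EF (AF E[(send ∧ ¬grant) U send])) = {Check, Retry, Wait, Init, Store, Halt, Busy}, so the formula does not hold at Recv.

No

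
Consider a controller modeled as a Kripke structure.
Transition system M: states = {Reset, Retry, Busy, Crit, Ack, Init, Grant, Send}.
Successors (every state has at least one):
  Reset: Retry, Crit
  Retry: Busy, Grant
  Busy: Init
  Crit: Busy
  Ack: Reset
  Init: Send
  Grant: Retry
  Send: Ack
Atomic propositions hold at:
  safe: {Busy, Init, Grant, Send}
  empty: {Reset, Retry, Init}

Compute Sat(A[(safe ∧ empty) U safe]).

Sat(safe ∧ empty) = {Init}
A[(safe ∧ empty) U safe]: least fixpoint, start Z0 = Sat(safe) = {Busy, Init, Grant, Send}, add states in Sat(safe ∧ empty) with every successor in Z. Already a fixed point.
Sat(A[(safe ∧ empty) U safe]) = {Busy, Init, Grant, Send}

{Busy, Init, Grant, Send}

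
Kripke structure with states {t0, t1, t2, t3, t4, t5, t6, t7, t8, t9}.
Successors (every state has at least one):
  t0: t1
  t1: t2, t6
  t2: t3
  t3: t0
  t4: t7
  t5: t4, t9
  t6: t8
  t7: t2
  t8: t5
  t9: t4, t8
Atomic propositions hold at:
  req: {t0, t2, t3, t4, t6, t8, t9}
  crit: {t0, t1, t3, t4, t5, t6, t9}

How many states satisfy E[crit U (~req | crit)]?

8

Sat(~req) = {t1, t5, t7}
Sat(~req | crit) = {t0, t1, t3, t4, t5, t6, t7, t9}
E[crit U (~req | crit)]: least fixpoint, start Z0 = Sat((~req | crit)) = {t0, t1, t3, t4, t5, t6, t7, t9}, add states in Sat(crit) with some successor in Z. Already a fixed point.
Sat(E[crit U (~req | crit)]) = {t0, t1, t3, t4, t5, t6, t7, t9}
|Sat(E[crit U (~req | crit)])| = |{t0, t1, t3, t4, t5, t6, t7, t9}| = 8.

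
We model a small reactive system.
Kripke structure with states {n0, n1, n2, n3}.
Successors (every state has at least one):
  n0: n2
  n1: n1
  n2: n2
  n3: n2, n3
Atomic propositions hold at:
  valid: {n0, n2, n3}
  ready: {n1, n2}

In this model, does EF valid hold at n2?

EF valid: least fixpoint, start Z0 = {n0, n2, n3}, add states with some successor in Z. Already a fixed point.
Sat(EF valid) = {n0, n2, n3}
n2 ∈ Sat(EF valid) = {n0, n2, n3}, so the formula holds at n2.

Yes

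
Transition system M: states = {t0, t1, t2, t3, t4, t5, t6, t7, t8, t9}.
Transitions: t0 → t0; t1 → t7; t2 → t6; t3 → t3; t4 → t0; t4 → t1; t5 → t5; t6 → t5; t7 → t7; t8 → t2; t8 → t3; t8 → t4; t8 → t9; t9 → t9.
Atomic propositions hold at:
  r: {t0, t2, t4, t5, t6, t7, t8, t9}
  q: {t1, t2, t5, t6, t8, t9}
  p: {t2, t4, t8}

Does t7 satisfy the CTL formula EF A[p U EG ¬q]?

Yes

Sat(¬q) = {t0, t3, t4, t7}
EG ¬q: greatest fixpoint, start Z0 = {t0, t3, t4, t7}, keep only states in Sat with some successor in Z. Already a fixed point.
Sat(EG ¬q) = {t0, t3, t4, t7}
A[p U EG ¬q]: least fixpoint, start Z0 = Sat(EG ¬q) = {t0, t3, t4, t7}, add states in Sat(p) with every successor in Z. Already a fixed point.
Sat(A[p U EG ¬q]) = {t0, t3, t4, t7}
EF A[p U EG ¬q]: least fixpoint, start Z0 = {t0, t3, t4, t7}, add states with some successor in Z. Z1 = {t0, t1, t3, t4, t7, t8}; fixed.
Sat(EF A[p U EG ¬q]) = {t0, t1, t3, t4, t7, t8}
t7 ∈ Sat(EF A[p U EG ¬q]) = {t0, t1, t3, t4, t7, t8}, so the formula holds at t7.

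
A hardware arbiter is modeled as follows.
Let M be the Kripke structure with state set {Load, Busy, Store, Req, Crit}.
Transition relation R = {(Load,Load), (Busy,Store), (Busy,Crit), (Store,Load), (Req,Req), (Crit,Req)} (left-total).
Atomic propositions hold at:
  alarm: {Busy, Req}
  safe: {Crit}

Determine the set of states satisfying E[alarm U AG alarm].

{Req}

AG alarm: greatest fixpoint, start Z0 = {Busy, Req}, keep only states in Sat with every successor in Z. Z1 = {Req}; fixed.
Sat(AG alarm) = {Req}
E[alarm U AG alarm]: least fixpoint, start Z0 = Sat(AG alarm) = {Req}, add states in Sat(alarm) with some successor in Z. Already a fixed point.
Sat(E[alarm U AG alarm]) = {Req}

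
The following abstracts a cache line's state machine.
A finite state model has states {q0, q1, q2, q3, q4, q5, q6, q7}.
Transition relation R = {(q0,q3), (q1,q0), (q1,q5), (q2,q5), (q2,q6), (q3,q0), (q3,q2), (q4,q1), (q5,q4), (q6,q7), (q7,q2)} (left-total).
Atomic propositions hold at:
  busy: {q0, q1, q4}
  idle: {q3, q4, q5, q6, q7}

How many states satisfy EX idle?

5

Sat(EX idle) = {s : some successor in {q3, q4, q5, q6, q7}} = {q0, q1, q2, q5, q6}
|Sat(EX idle)| = |{q0, q1, q2, q5, q6}| = 5.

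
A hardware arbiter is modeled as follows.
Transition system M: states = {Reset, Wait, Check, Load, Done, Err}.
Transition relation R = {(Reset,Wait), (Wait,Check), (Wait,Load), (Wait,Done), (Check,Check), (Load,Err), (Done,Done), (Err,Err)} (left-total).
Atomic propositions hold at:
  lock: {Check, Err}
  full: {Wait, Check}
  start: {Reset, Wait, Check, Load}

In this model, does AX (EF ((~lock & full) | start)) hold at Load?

No

Sat(~lock) = {Reset, Wait, Load, Done}
Sat(~lock & full) = {Wait}
Sat((~lock & full) | start) = {Reset, Wait, Check, Load}
EF ((~lock & full) | start): least fixpoint, start Z0 = {Reset, Wait, Check, Load}, add states with some successor in Z. Already a fixed point.
Sat(EF ((~lock & full) | start)) = {Reset, Wait, Check, Load}
Sat(AX (EF ((~lock & full) | start))) = {s : every successor in {Reset, Wait, Check, Load}} = {Reset, Check}
Load ∉ Sat(AX (EF ((~lock & full) | start))) = {Reset, Check}, so the formula does not hold at Load.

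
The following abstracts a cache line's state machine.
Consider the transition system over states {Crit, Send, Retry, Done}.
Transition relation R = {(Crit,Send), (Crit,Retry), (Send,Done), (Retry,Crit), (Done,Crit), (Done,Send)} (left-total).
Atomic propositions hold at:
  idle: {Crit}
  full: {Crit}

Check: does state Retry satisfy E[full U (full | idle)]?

Sat(full | idle) = {Crit}
E[full U (full | idle)]: least fixpoint, start Z0 = Sat((full | idle)) = {Crit}, add states in Sat(full) with some successor in Z. Already a fixed point.
Sat(E[full U (full | idle)]) = {Crit}
Retry ∉ Sat(E[full U (full | idle)]) = {Crit}, so the formula does not hold at Retry.

No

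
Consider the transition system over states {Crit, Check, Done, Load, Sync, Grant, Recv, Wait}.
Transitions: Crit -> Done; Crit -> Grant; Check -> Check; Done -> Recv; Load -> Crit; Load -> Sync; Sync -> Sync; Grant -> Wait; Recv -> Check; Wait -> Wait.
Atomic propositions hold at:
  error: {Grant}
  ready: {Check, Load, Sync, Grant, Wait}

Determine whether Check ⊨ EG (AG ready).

Yes

AG ready: greatest fixpoint, start Z0 = {Check, Load, Sync, Grant, Wait}, keep only states in Sat with every successor in Z. Z1 = {Check, Sync, Grant, Wait}; fixed.
Sat(AG ready) = {Check, Sync, Grant, Wait}
EG (AG ready): greatest fixpoint, start Z0 = {Check, Sync, Grant, Wait}, keep only states in Sat with some successor in Z. Already a fixed point.
Sat(EG (AG ready)) = {Check, Sync, Grant, Wait}
Check ∈ Sat(EG (AG ready)) = {Check, Sync, Grant, Wait}, so the formula holds at Check.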